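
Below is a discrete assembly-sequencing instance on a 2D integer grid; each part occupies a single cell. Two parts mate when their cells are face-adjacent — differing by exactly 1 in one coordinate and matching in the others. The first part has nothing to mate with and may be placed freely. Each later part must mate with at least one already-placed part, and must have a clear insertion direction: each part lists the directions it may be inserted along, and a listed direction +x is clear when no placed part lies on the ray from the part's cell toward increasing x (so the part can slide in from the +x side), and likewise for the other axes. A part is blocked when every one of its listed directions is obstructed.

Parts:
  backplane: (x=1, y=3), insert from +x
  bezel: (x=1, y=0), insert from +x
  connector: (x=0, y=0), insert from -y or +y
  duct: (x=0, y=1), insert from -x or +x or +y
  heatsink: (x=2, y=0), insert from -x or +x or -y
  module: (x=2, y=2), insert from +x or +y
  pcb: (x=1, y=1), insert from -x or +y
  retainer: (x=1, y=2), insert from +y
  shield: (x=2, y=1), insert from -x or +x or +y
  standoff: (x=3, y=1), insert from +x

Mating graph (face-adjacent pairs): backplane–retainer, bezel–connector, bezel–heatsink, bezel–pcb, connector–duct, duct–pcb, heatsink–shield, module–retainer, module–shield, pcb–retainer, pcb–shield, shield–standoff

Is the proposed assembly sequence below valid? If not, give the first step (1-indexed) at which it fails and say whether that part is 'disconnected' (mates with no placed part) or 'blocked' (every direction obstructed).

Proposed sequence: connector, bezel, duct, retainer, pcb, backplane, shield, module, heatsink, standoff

Invalid at step 4 (disconnected)

1. connector@(0, 0) [-y clear] — {connector}
2. bezel@(1, 0) [+x clear] — {bezel, connector}
3. duct@(0, 1) [-x clear] — {bezel, connector, duct}
4. retainer@(1, 2) — no placed neighbour ⇒ disconnected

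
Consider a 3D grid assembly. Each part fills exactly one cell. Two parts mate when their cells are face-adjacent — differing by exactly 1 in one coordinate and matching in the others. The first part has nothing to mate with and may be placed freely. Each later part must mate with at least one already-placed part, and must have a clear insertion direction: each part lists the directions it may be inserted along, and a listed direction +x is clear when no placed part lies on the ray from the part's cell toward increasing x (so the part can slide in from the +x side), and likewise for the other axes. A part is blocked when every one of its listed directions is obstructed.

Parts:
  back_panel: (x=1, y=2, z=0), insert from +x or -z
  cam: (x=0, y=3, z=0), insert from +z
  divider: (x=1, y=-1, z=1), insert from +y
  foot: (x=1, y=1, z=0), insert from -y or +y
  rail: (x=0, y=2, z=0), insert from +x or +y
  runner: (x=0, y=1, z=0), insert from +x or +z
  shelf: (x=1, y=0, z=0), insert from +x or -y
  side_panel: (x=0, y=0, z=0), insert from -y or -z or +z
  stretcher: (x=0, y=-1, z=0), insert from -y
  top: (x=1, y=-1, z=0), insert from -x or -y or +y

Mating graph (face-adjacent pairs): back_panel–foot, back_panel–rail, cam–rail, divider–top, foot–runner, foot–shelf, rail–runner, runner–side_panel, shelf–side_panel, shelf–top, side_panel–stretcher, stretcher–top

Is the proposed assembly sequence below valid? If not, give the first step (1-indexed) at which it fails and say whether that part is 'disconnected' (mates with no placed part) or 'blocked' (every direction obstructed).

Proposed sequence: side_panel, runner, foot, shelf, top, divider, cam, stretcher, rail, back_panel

1. side_panel@(0, 0, 0) [-y clear] — {side_panel}
2. runner@(0, 1, 0) [+x clear] — {runner, side_panel}
3. foot@(1, 1, 0) [-y clear] — {foot, runner, side_panel}
4. shelf@(1, 0, 0) [+x clear] — {foot, runner, shelf, side_panel}
5. top@(1, -1, 0) [-x clear] — {foot, runner, shelf, side_panel, top}
6. divider@(1, -1, 1) [+y clear] — {divider, foot, runner, shelf, side_panel, top}
7. cam@(0, 3, 0) — no placed neighbour ⇒ disconnected

Invalid at step 7 (disconnected)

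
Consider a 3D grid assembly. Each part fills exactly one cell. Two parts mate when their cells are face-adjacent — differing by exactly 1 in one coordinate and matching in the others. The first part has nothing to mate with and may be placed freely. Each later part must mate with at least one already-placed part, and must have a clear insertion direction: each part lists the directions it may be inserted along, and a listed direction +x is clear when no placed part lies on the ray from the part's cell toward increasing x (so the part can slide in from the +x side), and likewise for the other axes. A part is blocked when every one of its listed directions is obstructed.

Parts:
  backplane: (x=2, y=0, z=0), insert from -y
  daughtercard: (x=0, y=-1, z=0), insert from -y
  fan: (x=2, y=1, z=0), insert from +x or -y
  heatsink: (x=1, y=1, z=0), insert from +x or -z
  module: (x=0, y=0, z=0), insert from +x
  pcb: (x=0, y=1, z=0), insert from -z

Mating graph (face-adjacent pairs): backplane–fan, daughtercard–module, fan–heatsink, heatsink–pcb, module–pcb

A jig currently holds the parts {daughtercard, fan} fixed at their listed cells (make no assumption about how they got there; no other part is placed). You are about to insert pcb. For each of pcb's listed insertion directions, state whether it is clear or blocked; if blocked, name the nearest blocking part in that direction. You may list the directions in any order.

-z: ray from pcb(0, 1, 0) has no placed part ⇒ clear

-z: clear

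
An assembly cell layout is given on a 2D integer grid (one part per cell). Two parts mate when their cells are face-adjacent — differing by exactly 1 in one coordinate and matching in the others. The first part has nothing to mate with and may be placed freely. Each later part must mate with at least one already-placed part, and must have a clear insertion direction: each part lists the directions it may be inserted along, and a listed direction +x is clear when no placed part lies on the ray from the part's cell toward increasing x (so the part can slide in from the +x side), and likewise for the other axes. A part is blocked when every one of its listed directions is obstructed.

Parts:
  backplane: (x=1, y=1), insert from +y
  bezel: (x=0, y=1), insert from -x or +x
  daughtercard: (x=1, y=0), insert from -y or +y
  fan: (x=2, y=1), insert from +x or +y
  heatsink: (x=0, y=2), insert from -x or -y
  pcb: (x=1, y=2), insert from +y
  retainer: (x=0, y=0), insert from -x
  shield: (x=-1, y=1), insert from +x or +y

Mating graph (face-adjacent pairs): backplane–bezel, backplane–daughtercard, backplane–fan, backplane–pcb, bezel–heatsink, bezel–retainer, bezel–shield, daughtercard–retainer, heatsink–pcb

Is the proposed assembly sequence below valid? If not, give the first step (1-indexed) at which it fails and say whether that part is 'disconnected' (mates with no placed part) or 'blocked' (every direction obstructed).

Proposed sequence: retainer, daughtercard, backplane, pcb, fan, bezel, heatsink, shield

Valid

1. retainer@(0, 0) [-x clear] — {retainer}
2. daughtercard@(1, 0) [-y clear] — {daughtercard, retainer}
3. backplane@(1, 1) [+y clear] — {backplane, daughtercard, retainer}
4. pcb@(1, 2) [+y clear] — {backplane, daughtercard, pcb, retainer}
5. fan@(2, 1) [+x clear] — {backplane, daughtercard, fan, pcb, retainer}
6. bezel@(0, 1) [-x clear] — {backplane, bezel, daughtercard, fan, pcb, retainer}
7. heatsink@(0, 2) [-x clear] — {backplane, bezel, daughtercard, fan, heatsink, pcb, retainer}
8. shield@(-1, 1) [+y clear] — {backplane, bezel, daughtercard, fan, heatsink, pcb, retainer, shield}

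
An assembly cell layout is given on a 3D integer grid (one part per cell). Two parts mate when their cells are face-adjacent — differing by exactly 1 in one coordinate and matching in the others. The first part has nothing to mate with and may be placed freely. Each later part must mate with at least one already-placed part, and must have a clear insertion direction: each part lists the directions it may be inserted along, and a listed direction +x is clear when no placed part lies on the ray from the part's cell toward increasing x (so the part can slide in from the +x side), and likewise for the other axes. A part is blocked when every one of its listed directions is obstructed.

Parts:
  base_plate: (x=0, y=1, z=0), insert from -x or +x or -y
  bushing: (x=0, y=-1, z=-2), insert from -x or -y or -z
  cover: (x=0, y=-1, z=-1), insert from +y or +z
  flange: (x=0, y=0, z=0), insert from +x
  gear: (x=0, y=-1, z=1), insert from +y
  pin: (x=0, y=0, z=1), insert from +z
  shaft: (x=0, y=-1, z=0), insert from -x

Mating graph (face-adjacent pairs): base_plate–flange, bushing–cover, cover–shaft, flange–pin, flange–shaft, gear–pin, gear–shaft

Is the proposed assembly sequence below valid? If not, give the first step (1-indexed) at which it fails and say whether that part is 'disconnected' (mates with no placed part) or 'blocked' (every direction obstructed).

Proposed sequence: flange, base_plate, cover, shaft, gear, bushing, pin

Invalid at step 3 (disconnected)

1. flange@(0, 0, 0) [+x clear] — {flange}
2. base_plate@(0, 1, 0) [-x clear] — {base_plate, flange}
3. cover@(0, -1, -1) — no placed neighbour ⇒ disconnected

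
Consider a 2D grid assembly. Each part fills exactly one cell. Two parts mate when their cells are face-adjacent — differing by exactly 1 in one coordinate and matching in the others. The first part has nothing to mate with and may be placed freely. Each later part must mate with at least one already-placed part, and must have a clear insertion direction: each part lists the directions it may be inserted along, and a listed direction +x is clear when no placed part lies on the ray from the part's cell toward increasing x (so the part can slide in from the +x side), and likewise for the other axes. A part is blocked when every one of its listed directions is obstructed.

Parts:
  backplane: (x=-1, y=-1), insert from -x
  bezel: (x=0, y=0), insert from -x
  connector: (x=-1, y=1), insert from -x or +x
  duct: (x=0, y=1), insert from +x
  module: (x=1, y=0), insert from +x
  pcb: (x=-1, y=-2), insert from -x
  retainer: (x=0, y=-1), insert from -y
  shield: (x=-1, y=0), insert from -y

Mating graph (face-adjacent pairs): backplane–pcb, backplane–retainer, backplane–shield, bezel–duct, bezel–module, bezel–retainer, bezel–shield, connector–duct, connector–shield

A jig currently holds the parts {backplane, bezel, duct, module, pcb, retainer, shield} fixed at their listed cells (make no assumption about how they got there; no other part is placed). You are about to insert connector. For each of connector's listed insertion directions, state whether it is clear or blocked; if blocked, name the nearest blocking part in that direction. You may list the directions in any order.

-x: ray from connector(-1, 1) has no placed part ⇒ clear
+x: nearest on ray is duct@(0, 1) ⇒ blocked

+x: blocked by duct; -x: clear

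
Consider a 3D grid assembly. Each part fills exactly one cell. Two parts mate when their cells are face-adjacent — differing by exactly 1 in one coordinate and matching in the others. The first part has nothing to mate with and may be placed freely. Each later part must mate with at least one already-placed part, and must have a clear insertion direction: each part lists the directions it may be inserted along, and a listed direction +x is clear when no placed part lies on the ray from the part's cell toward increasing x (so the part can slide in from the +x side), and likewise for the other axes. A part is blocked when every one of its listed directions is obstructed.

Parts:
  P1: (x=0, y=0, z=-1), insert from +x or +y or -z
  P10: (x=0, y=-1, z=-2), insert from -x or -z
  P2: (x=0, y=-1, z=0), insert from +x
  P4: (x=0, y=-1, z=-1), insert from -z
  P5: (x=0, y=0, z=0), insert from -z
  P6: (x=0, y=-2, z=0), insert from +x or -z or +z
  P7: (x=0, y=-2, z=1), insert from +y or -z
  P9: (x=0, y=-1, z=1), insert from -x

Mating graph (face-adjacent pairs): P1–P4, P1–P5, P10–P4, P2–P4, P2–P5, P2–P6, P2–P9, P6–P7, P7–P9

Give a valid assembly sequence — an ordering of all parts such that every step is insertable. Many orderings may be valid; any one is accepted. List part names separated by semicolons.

1. P9@(0, -1, 1) [-x clear] — {P9}
2. P7@(0, -2, 1) [-z clear] — {P7, P9}
3. P6@(0, -2, 0) [+x clear] — {P6, P7, P9}
4. P2@(0, -1, 0) [+x clear] — {P2, P6, P7, P9}
5. P4@(0, -1, -1) [-z clear] — {P2, P4, P6, P7, P9}
6. P10@(0, -1, -2) [-x clear] — {P10, P2, P4, P6, P7, P9}
7. P5@(0, 0, 0) [-z clear] — {P10, P2, P4, P5, P6, P7, P9}
8. P1@(0, 0, -1) [+x clear] — {P1, P10, P2, P4, P5, P6, P7, P9}

P9; P7; P6; P2; P4; P10; P5; P1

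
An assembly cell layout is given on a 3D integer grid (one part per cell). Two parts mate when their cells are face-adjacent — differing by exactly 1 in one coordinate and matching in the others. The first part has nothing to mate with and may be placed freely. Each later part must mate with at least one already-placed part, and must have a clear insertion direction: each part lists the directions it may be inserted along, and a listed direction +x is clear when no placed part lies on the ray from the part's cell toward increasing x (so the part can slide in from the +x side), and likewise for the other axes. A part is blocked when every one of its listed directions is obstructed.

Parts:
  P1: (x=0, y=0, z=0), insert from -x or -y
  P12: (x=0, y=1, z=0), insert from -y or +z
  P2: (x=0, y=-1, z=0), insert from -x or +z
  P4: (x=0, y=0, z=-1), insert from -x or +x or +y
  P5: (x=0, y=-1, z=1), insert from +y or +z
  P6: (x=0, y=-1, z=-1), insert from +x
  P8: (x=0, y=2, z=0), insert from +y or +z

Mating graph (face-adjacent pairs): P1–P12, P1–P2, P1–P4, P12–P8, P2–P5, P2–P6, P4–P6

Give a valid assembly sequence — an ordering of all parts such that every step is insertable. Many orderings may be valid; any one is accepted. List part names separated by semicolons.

P6; P2; P4; P5; P1; P12; P8

1. P6@(0, -1, -1) [+x clear] — {P6}
2. P2@(0, -1, 0) [-x clear] — {P2, P6}
3. P4@(0, 0, -1) [-x clear] — {P2, P4, P6}
4. P5@(0, -1, 1) [+y clear] — {P2, P4, P5, P6}
5. P1@(0, 0, 0) [-x clear] — {P1, P2, P4, P5, P6}
6. P12@(0, 1, 0) [+z clear] — {P1, P12, P2, P4, P5, P6}
7. P8@(0, 2, 0) [+y clear] — {P1, P12, P2, P4, P5, P6, P8}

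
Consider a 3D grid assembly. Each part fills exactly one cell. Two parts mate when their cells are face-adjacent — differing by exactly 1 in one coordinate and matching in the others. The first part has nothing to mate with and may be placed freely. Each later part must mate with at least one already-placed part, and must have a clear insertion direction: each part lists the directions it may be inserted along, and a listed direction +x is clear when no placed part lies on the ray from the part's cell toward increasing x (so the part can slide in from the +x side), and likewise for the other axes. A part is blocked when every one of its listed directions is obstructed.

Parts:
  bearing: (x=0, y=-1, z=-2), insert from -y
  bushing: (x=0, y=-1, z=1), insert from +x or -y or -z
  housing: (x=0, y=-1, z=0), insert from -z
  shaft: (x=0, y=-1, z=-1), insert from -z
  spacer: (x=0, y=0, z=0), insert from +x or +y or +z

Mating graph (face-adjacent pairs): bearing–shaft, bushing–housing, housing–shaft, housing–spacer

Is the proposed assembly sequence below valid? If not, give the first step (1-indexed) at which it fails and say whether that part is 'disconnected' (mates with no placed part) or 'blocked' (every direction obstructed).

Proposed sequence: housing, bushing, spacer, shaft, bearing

Valid

1. housing@(0, -1, 0) [-z clear] — {housing}
2. bushing@(0, -1, 1) [+x clear] — {bushing, housing}
3. spacer@(0, 0, 0) [+x clear] — {bushing, housing, spacer}
4. shaft@(0, -1, -1) [-z clear] — {bushing, housing, shaft, spacer}
5. bearing@(0, -1, -2) [-y clear] — {bearing, bushing, housing, shaft, spacer}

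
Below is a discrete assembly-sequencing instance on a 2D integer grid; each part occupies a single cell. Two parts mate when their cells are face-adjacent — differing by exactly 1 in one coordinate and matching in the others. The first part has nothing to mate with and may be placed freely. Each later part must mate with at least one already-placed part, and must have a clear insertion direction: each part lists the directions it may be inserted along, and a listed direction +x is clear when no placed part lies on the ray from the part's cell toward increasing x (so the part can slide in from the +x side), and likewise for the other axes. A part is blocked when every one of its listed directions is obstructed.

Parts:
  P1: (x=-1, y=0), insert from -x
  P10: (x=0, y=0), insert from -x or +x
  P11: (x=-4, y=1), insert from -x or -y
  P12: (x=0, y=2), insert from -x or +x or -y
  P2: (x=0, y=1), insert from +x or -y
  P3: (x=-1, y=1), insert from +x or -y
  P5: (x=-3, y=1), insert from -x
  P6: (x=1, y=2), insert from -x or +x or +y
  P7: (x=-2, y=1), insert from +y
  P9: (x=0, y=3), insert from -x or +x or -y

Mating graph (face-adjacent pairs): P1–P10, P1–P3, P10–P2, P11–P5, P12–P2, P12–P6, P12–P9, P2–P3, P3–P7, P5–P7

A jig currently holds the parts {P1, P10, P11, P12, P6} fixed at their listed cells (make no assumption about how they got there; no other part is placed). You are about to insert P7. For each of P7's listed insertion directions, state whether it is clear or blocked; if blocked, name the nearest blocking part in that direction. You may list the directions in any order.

+y: ray from P7(-2, 1) has no placed part ⇒ clear

+y: clear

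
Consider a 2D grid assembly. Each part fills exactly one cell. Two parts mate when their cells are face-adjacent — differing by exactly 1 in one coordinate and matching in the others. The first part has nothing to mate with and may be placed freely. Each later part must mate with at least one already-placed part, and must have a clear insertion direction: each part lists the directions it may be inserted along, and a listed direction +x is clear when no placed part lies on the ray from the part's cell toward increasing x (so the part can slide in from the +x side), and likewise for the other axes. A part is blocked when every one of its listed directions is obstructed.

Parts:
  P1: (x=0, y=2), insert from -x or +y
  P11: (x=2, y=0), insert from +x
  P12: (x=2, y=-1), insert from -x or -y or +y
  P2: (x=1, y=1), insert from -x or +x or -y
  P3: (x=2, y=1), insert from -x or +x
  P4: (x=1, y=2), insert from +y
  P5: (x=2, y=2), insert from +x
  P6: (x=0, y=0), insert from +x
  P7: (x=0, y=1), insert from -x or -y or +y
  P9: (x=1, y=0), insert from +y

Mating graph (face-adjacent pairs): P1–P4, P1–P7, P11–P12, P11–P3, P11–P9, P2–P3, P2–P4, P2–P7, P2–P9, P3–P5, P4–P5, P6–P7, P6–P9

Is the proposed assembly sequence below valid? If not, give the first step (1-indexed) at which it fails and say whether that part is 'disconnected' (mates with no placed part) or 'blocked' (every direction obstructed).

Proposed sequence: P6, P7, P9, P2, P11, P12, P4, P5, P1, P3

1. P6@(0, 0) [+x clear] — {P6}
2. P7@(0, 1) [-x clear] — {P6, P7}
3. P9@(1, 0) [+y clear] — {P6, P7, P9}
4. P2@(1, 1) [+x clear] — {P2, P6, P7, P9}
5. P11@(2, 0) [+x clear] — {P11, P2, P6, P7, P9}
6. P12@(2, -1) [-x clear] — {P11, P12, P2, P6, P7, P9}
7. P4@(1, 2) [+y clear] — {P11, P12, P2, P4, P6, P7, P9}
8. P5@(2, 2) [+x clear] — {P11, P12, P2, P4, P5, P6, P7, P9}
9. P1@(0, 2) [-x clear] — {P1, P11, P12, P2, P4, P5, P6, P7, P9}
10. P3@(2, 1) [+x clear] — {P1, P11, P12, P2, P3, P4, P5, P6, P7, P9}

Valid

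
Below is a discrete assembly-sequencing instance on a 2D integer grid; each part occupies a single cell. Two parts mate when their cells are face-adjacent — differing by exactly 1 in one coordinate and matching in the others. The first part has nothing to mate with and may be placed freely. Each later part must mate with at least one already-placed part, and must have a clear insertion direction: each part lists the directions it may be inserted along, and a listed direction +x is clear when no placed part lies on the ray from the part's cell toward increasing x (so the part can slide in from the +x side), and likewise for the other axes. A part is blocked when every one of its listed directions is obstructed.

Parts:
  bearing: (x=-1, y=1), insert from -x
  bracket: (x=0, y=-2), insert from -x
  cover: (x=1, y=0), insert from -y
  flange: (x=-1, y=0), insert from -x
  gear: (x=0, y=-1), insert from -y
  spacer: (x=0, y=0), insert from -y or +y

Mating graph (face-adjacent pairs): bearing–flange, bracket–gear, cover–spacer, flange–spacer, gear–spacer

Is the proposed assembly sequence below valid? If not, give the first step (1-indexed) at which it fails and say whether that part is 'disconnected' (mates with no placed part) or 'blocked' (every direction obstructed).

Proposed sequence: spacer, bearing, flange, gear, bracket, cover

1. spacer@(0, 0) [-y clear] — {spacer}
2. bearing@(-1, 1) — no placed neighbour ⇒ disconnected

Invalid at step 2 (disconnected)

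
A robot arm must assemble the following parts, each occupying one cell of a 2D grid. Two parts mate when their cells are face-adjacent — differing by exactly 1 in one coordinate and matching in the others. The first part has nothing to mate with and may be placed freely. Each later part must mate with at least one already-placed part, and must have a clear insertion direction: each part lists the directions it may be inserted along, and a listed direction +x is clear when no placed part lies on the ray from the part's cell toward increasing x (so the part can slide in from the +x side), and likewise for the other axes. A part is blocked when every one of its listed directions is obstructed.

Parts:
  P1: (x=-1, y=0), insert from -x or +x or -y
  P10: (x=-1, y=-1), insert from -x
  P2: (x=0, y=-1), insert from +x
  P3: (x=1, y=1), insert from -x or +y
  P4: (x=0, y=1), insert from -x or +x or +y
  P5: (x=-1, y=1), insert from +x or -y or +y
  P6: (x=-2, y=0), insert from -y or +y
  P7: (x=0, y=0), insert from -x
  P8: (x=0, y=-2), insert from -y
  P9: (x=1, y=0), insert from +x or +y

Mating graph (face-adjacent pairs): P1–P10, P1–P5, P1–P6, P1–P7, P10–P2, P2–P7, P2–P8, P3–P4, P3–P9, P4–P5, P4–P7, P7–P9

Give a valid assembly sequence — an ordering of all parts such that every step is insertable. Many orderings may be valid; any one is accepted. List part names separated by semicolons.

1. P4@(0, 1) [-x clear] — {P4}
2. P5@(-1, 1) [-y clear] — {P4, P5}
3. P7@(0, 0) [-x clear] — {P4, P5, P7}
4. P9@(1, 0) [+x clear] — {P4, P5, P7, P9}
5. P1@(-1, 0) [-x clear] — {P1, P4, P5, P7, P9}
6. P3@(1, 1) [+y clear] — {P1, P3, P4, P5, P7, P9}
7. P2@(0, -1) [+x clear] — {P1, P2, P3, P4, P5, P7, P9}
8. P8@(0, -2) [-y clear] — {P1, P2, P3, P4, P5, P7, P8, P9}
9. P10@(-1, -1) [-x clear] — {P1, P10, P2, P3, P4, P5, P7, P8, P9}
10. P6@(-2, 0) [-y clear] — {P1, P10, P2, P3, P4, P5, P6, P7, P8, P9}

P4; P5; P7; P9; P1; P3; P2; P8; P10; P6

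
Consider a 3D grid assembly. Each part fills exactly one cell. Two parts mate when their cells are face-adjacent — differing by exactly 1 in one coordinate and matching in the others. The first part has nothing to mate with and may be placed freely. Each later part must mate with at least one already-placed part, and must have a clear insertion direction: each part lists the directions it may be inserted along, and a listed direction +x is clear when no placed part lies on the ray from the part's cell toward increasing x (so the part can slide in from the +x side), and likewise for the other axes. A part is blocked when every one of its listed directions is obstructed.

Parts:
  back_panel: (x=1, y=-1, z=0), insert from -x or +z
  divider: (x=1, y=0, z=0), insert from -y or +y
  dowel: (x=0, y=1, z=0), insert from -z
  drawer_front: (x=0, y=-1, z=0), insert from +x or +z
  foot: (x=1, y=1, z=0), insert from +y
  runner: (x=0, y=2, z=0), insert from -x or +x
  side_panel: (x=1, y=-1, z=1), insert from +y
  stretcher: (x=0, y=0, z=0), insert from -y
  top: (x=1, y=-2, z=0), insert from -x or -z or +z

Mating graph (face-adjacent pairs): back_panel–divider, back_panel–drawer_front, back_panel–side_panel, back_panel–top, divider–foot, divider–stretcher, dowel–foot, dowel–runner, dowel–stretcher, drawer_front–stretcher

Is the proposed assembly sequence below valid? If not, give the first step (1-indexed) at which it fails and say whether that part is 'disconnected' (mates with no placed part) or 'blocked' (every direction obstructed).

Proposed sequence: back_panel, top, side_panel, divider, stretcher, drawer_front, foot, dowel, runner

1. back_panel@(1, -1, 0) [-x clear] — {back_panel}
2. top@(1, -2, 0) [-x clear] — {back_panel, top}
3. side_panel@(1, -1, 1) [+y clear] — {back_panel, side_panel, top}
4. divider@(1, 0, 0) [+y clear] — {back_panel, divider, side_panel, top}
5. stretcher@(0, 0, 0) [-y clear] — {back_panel, divider, side_panel, stretcher, top}
6. drawer_front@(0, -1, 0) [+z clear] — {back_panel, divider, drawer_front, side_panel, stretcher, top}
7. foot@(1, 1, 0) [+y clear] — {back_panel, divider, drawer_front, foot, side_panel, stretcher, top}
8. dowel@(0, 1, 0) [-z clear] — {back_panel, divider, dowel, drawer_front, foot, side_panel, stretcher, top}
9. runner@(0, 2, 0) [-x clear] — {back_panel, divider, dowel, drawer_front, foot, runner, side_panel, stretcher, top}

Valid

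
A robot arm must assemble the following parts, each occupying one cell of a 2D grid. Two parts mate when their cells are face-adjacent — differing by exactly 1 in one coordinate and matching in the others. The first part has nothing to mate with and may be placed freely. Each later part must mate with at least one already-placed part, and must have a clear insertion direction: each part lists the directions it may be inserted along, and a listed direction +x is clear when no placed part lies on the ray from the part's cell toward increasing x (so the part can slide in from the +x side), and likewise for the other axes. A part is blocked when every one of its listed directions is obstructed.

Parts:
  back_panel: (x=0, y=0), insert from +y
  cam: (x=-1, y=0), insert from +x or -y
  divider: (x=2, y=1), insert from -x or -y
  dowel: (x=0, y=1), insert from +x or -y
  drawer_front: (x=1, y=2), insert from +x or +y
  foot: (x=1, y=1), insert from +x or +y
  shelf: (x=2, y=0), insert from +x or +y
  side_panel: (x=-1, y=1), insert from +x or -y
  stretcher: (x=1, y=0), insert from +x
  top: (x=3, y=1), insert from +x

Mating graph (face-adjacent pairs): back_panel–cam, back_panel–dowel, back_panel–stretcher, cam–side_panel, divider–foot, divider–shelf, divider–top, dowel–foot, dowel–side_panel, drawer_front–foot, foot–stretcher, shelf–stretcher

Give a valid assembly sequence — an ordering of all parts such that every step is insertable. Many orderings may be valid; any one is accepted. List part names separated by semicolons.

stretcher; back_panel; dowel; side_panel; foot; divider; drawer_front; top; cam; shelf

1. stretcher@(1, 0) [+x clear] — {stretcher}
2. back_panel@(0, 0) [+y clear] — {back_panel, stretcher}
3. dowel@(0, 1) [+x clear] — {back_panel, dowel, stretcher}
4. side_panel@(-1, 1) [-y clear] — {back_panel, dowel, side_panel, stretcher}
5. foot@(1, 1) [+x clear] — {back_panel, dowel, foot, side_panel, stretcher}
6. divider@(2, 1) [-y clear] — {back_panel, divider, dowel, foot, side_panel, stretcher}
7. drawer_front@(1, 2) [+x clear] — {back_panel, divider, dowel, drawer_front, foot, side_panel, stretcher}
8. top@(3, 1) [+x clear] — {back_panel, divider, dowel, drawer_front, foot, side_panel, stretcher, top}
9. cam@(-1, 0) [-y clear] — {back_panel, cam, divider, dowel, drawer_front, foot, side_panel, stretcher, top}
10. shelf@(2, 0) [+x clear] — {back_panel, cam, divider, dowel, drawer_front, foot, shelf, side_panel, stretcher, top}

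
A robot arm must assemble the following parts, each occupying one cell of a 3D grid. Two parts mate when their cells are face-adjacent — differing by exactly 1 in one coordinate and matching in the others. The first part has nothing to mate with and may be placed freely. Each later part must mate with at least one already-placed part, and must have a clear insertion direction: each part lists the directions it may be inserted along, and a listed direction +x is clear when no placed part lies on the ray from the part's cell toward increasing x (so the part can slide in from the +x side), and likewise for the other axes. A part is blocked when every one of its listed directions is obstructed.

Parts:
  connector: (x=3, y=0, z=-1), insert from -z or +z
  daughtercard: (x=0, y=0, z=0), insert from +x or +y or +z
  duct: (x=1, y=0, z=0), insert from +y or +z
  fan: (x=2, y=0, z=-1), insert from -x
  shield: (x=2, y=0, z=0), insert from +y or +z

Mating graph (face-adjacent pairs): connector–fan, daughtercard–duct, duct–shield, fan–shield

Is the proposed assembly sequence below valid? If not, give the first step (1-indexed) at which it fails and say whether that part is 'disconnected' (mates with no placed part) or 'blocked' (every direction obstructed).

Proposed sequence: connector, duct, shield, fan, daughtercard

Invalid at step 2 (disconnected)

1. connector@(3, 0, -1) [-z clear] — {connector}
2. duct@(1, 0, 0) — no placed neighbour ⇒ disconnected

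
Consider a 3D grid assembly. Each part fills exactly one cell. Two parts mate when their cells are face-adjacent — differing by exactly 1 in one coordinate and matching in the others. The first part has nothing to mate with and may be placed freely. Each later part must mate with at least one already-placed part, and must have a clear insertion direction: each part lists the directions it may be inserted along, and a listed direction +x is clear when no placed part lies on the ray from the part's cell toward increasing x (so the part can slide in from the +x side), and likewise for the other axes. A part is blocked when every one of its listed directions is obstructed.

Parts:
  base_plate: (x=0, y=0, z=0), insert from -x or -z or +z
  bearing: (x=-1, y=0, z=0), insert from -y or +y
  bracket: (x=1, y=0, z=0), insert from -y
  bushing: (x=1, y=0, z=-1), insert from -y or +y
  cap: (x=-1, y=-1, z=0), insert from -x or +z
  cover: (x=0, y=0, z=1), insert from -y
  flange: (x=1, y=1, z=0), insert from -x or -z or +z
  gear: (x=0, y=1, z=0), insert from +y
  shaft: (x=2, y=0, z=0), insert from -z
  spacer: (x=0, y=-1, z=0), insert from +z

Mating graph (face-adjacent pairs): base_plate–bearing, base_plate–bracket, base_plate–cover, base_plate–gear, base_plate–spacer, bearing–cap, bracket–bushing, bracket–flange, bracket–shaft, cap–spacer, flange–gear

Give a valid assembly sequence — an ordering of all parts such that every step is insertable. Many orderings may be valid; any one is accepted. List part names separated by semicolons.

1. bushing@(1, 0, -1) [-y clear] — {bushing}
2. bracket@(1, 0, 0) [-y clear] — {bracket, bushing}
3. flange@(1, 1, 0) [-x clear] — {bracket, bushing, flange}
4. gear@(0, 1, 0) [+y clear] — {bracket, bushing, flange, gear}
5. base_plate@(0, 0, 0) [-x clear] — {base_plate, bracket, bushing, flange, gear}
6. spacer@(0, -1, 0) [+z clear] — {base_plate, bracket, bushing, flange, gear, spacer}
7. cap@(-1, -1, 0) [-x clear] — {base_plate, bracket, bushing, cap, flange, gear, spacer}
8. shaft@(2, 0, 0) [-z clear] — {base_plate, bracket, bushing, cap, flange, gear, shaft, spacer}
9. bearing@(-1, 0, 0) [+y clear] — {base_plate, bearing, bracket, bushing, cap, flange, gear, shaft, spacer}
10. cover@(0, 0, 1) [-y clear] — {base_plate, bearing, bracket, bushing, cap, cover, flange, gear, shaft, spacer}

bushing; bracket; flange; gear; base_plate; spacer; cap; shaft; bearing; cover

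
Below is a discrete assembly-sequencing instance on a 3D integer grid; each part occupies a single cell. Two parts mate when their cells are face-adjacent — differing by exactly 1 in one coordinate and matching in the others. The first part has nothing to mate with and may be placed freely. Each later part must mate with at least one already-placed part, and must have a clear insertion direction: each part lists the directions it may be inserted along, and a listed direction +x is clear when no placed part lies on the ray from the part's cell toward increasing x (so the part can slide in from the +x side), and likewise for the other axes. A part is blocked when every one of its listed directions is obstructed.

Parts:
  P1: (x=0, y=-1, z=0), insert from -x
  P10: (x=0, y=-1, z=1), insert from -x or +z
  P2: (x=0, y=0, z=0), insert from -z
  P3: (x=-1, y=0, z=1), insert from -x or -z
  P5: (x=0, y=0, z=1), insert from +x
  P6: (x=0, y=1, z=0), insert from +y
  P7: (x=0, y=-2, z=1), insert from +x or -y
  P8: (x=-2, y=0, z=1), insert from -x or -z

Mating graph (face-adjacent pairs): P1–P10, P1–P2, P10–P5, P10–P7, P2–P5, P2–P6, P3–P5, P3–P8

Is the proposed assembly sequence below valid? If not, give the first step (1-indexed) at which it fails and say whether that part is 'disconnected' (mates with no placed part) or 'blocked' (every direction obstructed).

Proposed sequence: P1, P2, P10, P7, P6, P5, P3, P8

1. P1@(0, -1, 0) [-x clear] — {P1}
2. P2@(0, 0, 0) [-z clear] — {P1, P2}
3. P10@(0, -1, 1) [-x clear] — {P1, P10, P2}
4. P7@(0, -2, 1) [+x clear] — {P1, P10, P2, P7}
5. P6@(0, 1, 0) [+y clear] — {P1, P10, P2, P6, P7}
6. P5@(0, 0, 1) [+x clear] — {P1, P10, P2, P5, P6, P7}
7. P3@(-1, 0, 1) [-x clear] — {P1, P10, P2, P3, P5, P6, P7}
8. P8@(-2, 0, 1) [-x clear] — {P1, P10, P2, P3, P5, P6, P7, P8}

Valid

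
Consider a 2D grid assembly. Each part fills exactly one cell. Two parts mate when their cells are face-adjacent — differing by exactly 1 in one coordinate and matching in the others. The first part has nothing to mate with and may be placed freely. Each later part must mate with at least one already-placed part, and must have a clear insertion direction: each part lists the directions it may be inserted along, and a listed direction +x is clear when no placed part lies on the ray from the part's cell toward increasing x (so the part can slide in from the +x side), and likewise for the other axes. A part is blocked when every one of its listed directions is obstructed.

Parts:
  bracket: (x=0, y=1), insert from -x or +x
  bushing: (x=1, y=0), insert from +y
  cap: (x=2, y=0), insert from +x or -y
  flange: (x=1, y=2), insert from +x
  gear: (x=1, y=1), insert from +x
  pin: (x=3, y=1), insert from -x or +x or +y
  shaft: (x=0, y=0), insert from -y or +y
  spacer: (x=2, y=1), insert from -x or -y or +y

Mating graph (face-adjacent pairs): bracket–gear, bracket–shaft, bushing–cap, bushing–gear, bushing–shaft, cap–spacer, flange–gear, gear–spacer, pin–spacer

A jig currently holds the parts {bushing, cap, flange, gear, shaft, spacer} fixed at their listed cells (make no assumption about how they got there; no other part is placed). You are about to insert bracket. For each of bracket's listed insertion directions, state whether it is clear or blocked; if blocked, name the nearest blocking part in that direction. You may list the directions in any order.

+x: blocked by gear; -x: clear

-x: ray from bracket(0, 1) has no placed part ⇒ clear
+x: nearest on ray is gear@(1, 1) ⇒ blocked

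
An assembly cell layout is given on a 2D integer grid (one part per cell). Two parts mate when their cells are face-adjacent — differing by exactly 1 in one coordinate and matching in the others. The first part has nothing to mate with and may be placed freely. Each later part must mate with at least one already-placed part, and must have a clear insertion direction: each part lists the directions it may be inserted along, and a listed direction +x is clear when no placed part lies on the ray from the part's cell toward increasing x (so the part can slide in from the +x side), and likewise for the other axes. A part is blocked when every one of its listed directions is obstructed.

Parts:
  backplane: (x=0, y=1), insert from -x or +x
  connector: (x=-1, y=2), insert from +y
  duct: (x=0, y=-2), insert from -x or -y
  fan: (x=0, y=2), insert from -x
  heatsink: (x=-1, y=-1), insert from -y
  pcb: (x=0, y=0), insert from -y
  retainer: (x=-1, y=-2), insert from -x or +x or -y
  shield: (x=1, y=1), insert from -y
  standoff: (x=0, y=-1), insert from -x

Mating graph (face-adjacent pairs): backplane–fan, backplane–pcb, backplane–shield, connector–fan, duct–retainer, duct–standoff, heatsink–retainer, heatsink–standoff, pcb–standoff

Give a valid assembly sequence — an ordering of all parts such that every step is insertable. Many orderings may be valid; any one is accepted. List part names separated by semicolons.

1. shield@(1, 1) [-y clear] — {shield}
2. backplane@(0, 1) [-x clear] — {backplane, shield}
3. pcb@(0, 0) [-y clear] — {backplane, pcb, shield}
4. standoff@(0, -1) [-x clear] — {backplane, pcb, shield, standoff}
5. heatsink@(-1, -1) [-y clear] — {backplane, heatsink, pcb, shield, standoff}
6. fan@(0, 2) [-x clear] — {backplane, fan, heatsink, pcb, shield, standoff}
7. connector@(-1, 2) [+y clear] — {backplane, connector, fan, heatsink, pcb, shield, standoff}
8. duct@(0, -2) [-x clear] — {backplane, connector, duct, fan, heatsink, pcb, shield, standoff}
9. retainer@(-1, -2) [-x clear] — {backplane, connector, duct, fan, heatsink, pcb, retainer, shield, standoff}

shield; backplane; pcb; standoff; heatsink; fan; connector; duct; retainer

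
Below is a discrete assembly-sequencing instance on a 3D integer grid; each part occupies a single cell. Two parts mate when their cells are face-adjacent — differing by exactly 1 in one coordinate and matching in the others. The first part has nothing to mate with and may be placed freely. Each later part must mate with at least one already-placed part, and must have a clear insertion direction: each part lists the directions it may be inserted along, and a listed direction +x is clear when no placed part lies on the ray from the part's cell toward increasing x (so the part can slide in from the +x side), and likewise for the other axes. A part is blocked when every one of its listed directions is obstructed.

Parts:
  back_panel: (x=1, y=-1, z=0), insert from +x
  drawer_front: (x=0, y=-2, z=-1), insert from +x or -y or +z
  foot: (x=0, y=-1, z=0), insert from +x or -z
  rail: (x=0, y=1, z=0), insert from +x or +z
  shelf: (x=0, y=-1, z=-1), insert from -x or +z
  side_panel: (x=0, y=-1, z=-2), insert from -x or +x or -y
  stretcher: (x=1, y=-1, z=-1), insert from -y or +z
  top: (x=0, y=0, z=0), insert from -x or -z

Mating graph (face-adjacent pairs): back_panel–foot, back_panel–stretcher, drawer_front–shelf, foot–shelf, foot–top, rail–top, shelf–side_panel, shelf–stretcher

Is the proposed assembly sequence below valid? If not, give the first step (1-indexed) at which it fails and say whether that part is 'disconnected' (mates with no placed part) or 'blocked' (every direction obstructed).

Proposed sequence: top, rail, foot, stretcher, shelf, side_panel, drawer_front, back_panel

1. top@(0, 0, 0) [-x clear] — {top}
2. rail@(0, 1, 0) [+x clear] — {rail, top}
3. foot@(0, -1, 0) [+x clear] — {foot, rail, top}
4. stretcher@(1, -1, -1) — no placed neighbour ⇒ disconnected

Invalid at step 4 (disconnected)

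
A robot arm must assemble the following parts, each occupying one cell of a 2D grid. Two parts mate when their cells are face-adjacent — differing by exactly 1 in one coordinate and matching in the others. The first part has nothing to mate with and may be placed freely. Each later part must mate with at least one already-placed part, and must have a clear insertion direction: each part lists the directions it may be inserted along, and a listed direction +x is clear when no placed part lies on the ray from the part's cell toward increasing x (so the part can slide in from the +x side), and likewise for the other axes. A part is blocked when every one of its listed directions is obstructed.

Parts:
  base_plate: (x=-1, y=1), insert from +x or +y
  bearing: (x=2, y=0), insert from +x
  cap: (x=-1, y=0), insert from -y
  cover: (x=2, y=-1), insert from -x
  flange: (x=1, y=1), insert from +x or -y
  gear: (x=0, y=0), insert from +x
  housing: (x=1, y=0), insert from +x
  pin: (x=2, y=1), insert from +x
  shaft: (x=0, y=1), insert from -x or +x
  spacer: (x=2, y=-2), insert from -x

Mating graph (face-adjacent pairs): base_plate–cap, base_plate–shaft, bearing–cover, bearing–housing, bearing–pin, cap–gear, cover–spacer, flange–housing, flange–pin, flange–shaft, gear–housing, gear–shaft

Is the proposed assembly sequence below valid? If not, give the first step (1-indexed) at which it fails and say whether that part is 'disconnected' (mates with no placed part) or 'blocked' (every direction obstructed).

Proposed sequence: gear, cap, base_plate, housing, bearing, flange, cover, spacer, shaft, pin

Invalid at step 9 (blocked)

1. gear@(0, 0) [+x clear] — {gear}
2. cap@(-1, 0) [-y clear] — {cap, gear}
3. base_plate@(-1, 1) [+x clear] — {base_plate, cap, gear}
4. housing@(1, 0) [+x clear] — {base_plate, cap, gear, housing}
5. bearing@(2, 0) [+x clear] — {base_plate, bearing, cap, gear, housing}
6. flange@(1, 1) [+x clear] — {base_plate, bearing, cap, flange, gear, housing}
7. cover@(2, -1) [-x clear] — {base_plate, bearing, cap, cover, flange, gear, housing}
8. spacer@(2, -2) [-x clear] — {base_plate, bearing, cap, cover, flange, gear, housing, spacer}
9. shaft@(0, 1) — -x/+x all obstructed ⇒ blocked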